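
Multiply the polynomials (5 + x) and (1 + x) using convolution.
Ascending coefficients: a = [5, 1], b = [1, 1]. c[0] = 5×1 = 5; c[1] = 5×1 + 1×1 = 6; c[2] = 1×1 = 1. Result coefficients: [5, 6, 1] → 5 + 6x + x^2

5 + 6x + x^2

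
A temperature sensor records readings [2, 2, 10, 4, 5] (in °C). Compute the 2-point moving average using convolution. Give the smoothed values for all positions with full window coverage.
2-point moving average kernel = [1, 1]. Apply in 'valid' mode (full window coverage): avg[0] = (2 + 2) / 2 = 2.0; avg[1] = (2 + 10) / 2 = 6.0; avg[2] = (10 + 4) / 2 = 7.0; avg[3] = (4 + 5) / 2 = 4.5. Smoothed values: [2.0, 6.0, 7.0, 4.5]

[2.0, 6.0, 7.0, 4.5]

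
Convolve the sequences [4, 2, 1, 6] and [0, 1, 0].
y[0] = 4×0 = 0; y[1] = 4×1 + 2×0 = 4; y[2] = 4×0 + 2×1 + 1×0 = 2; y[3] = 2×0 + 1×1 + 6×0 = 1; y[4] = 1×0 + 6×1 = 6; y[5] = 6×0 = 0

[0, 4, 2, 1, 6, 0]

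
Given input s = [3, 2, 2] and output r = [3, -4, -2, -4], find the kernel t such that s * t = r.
Output length 4 = len(s) + len(t) - 1 ⇒ len(t) = 2. Solve t forward using t[k] = (r[k] - Σ_{i≥1} s[i]·t[k-i]) / s[0]: t[0] = r[0] / s[0] = 3 / 3 = 1; t[1] = (r[1] - 2×1) / s[0] = (-4 - 2×1) / 3 = -2. So t = [1, -2]. Forward-check [3, 2, 2] * [1, -2]: r[0] = 3×1 = 3; r[1] = 3×-2 + 2×1 = -4; r[2] = 2×-2 + 2×1 = -2; r[3] = 2×-2 = -4 → [3, -4, -2, -4] ✓

[1, -2]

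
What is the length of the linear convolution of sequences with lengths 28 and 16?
Linear/full convolution length: m + n - 1 = 28 + 16 - 1 = 43

43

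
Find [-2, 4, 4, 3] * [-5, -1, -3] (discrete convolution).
y[0] = -2×-5 = 10; y[1] = -2×-1 + 4×-5 = -18; y[2] = -2×-3 + 4×-1 + 4×-5 = -18; y[3] = 4×-3 + 4×-1 + 3×-5 = -31; y[4] = 4×-3 + 3×-1 = -15; y[5] = 3×-3 = -9

[10, -18, -18, -31, -15, -9]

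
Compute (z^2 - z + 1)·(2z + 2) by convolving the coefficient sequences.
Ascending coefficients: a = [1, -1, 1], b = [2, 2]. c[0] = 1×2 = 2; c[1] = 1×2 + -1×2 = 0; c[2] = -1×2 + 1×2 = 0; c[3] = 1×2 = 2. Result coefficients: [2, 0, 0, 2] → 2z^3 + 2

2z^3 + 2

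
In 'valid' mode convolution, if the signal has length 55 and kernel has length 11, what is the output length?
'Valid' mode counts only positions where the kernel fully overlaps the signal: m - n + 1 = 55 - 11 + 1 = 45

45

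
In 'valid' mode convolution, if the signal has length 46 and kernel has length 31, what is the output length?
'Valid' mode counts only positions where the kernel fully overlaps the signal: m - n + 1 = 46 - 31 + 1 = 16

16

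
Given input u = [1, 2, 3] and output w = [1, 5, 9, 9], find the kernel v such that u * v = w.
Output length 4 = len(u) + len(v) - 1 ⇒ len(v) = 2. Solve v forward using v[k] = (w[k] - Σ_{i≥1} u[i]·v[k-i]) / u[0]: v[0] = w[0] / u[0] = 1 / 1 = 1; v[1] = (w[1] - 2×1) / u[0] = (5 - 2×1) / 1 = 3. So v = [1, 3]. Forward-check [1, 2, 3] * [1, 3]: w[0] = 1×1 = 1; w[1] = 1×3 + 2×1 = 5; w[2] = 2×3 + 3×1 = 9; w[3] = 3×3 = 9 → [1, 5, 9, 9] ✓

[1, 3]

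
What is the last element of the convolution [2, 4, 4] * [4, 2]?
Use y[k] = Σ_i a[i]·b[k-i] at k=3. y[3] = 4×2 = 8

8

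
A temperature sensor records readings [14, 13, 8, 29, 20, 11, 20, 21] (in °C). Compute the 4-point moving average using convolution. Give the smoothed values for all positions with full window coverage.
4-point moving average kernel = [1, 1, 1, 1]. Apply in 'valid' mode (full window coverage): avg[0] = (14 + 13 + 8 + 29) / 4 = 16.0; avg[1] = (13 + 8 + 29 + 20) / 4 = 17.5; avg[2] = (8 + 29 + 20 + 11) / 4 = 17.0; avg[3] = (29 + 20 + 11 + 20) / 4 = 20.0; avg[4] = (20 + 11 + 20 + 21) / 4 = 18.0. Smoothed values: [16.0, 17.5, 17.0, 20.0, 18.0]

[16.0, 17.5, 17.0, 20.0, 18.0]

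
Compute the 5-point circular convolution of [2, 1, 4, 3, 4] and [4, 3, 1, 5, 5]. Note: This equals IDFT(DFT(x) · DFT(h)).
Either evaluate y[k] = Σ_j x[j]·h[(k-j) mod 5] directly, or use IDFT(DFT(x) · DFT(h)). y[0] = 2×4 + 1×5 + 4×5 + 3×1 + 4×3 = 48; y[1] = 2×3 + 1×4 + 4×5 + 3×5 + 4×1 = 49; y[2] = 2×1 + 1×3 + 4×4 + 3×5 + 4×5 = 56; y[3] = 2×5 + 1×1 + 4×3 + 3×4 + 4×5 = 55; y[4] = 2×5 + 1×5 + 4×1 + 3×3 + 4×4 = 44. Result: [48, 49, 56, 55, 44]

[48, 49, 56, 55, 44]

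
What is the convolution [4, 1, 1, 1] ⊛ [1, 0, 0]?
y[0] = 4×1 = 4; y[1] = 4×0 + 1×1 = 1; y[2] = 4×0 + 1×0 + 1×1 = 1; y[3] = 1×0 + 1×0 + 1×1 = 1; y[4] = 1×0 + 1×0 = 0; y[5] = 1×0 = 0

[4, 1, 1, 1, 0, 0]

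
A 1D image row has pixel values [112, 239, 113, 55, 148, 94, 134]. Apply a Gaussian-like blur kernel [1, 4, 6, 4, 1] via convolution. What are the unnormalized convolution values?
Convolve image row [112, 239, 113, 55, 148, 94, 134] with kernel [1, 4, 6, 4, 1]: y[0] = 112×1 = 112; y[1] = 112×4 + 239×1 = 687; y[2] = 112×6 + 239×4 + 113×1 = 1741; y[3] = 112×4 + 239×6 + 113×4 + 55×1 = 2389; y[4] = 112×1 + 239×4 + 113×6 + 55×4 + 148×1 = 2114; y[5] = 239×1 + 113×4 + 55×6 + 148×4 + 94×1 = 1707; y[6] = 113×1 + 55×4 + 148×6 + 94×4 + 134×1 = 1731; y[7] = 55×1 + 148×4 + 94×6 + 134×4 = 1747; y[8] = 148×1 + 94×4 + 134×6 = 1328; y[9] = 94×1 + 134×4 = 630; y[10] = 134×1 = 134 → [112, 687, 1741, 2389, 2114, 1707, 1731, 1747, 1328, 630, 134]. Normalization factor = sum(kernel) = 16.

[112, 687, 1741, 2389, 2114, 1707, 1731, 1747, 1328, 630, 134]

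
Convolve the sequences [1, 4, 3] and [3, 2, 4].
y[0] = 1×3 = 3; y[1] = 1×2 + 4×3 = 14; y[2] = 1×4 + 4×2 + 3×3 = 21; y[3] = 4×4 + 3×2 = 22; y[4] = 3×4 = 12

[3, 14, 21, 22, 12]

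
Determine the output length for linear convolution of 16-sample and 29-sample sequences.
Linear/full convolution length: m + n - 1 = 16 + 29 - 1 = 44

44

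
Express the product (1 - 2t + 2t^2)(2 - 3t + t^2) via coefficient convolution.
Ascending coefficients: a = [1, -2, 2], b = [2, -3, 1]. c[0] = 1×2 = 2; c[1] = 1×-3 + -2×2 = -7; c[2] = 1×1 + -2×-3 + 2×2 = 11; c[3] = -2×1 + 2×-3 = -8; c[4] = 2×1 = 2. Result coefficients: [2, -7, 11, -8, 2] → 2 - 7t + 11t^2 - 8t^3 + 2t^4

2 - 7t + 11t^2 - 8t^3 + 2t^4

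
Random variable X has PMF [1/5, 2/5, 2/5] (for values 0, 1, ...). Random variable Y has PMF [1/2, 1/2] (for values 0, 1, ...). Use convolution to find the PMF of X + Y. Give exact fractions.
P(X+Y=k) = Σ_i P(X=i)·P(Y=k-i) — a convolution of [1/5, 2/5, 2/5] and [1/2, 1/2]. P(X+Y=0) = (1/5)×(1/2) = 1/10; P(X+Y=1) = (1/5)×(1/2) + (2/5)×(1/2) = 1/10 + 1/5 = 3/10; P(X+Y=2) = (2/5)×(1/2) + (2/5)×(1/2) = 1/5 + 1/5 = 2/5; P(X+Y=3) = (2/5)×(1/2) = 1/5. PMF: [1/10, 3/10, 2/5, 1/5] (sums to 1 ✓)

[1/10, 3/10, 2/5, 1/5]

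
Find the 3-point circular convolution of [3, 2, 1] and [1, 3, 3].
Use y[k] = Σ_j a[j]·b[(k-j) mod 3]. y[0] = 3×1 + 2×3 + 1×3 = 12; y[1] = 3×3 + 2×1 + 1×3 = 14; y[2] = 3×3 + 2×3 + 1×1 = 16. Result: [12, 14, 16]

[12, 14, 16]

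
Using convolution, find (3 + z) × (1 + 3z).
Ascending coefficients: a = [3, 1], b = [1, 3]. c[0] = 3×1 = 3; c[1] = 3×3 + 1×1 = 10; c[2] = 1×3 = 3. Result coefficients: [3, 10, 3] → 3 + 10z + 3z^2

3 + 10z + 3z^2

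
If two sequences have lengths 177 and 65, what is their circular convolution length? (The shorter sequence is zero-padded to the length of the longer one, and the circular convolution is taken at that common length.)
Circular convolution (zero-padding the shorter input) has length max(m, n) = max(177, 65) = 177

177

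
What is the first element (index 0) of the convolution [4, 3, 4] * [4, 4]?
Use y[k] = Σ_i a[i]·b[k-i] at k=0. y[0] = 4×4 = 16

16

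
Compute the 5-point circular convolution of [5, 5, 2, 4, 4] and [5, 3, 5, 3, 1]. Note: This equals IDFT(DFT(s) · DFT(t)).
Either evaluate y[k] = Σ_j s[j]·t[(k-j) mod 5] directly, or use IDFT(DFT(s) · DFT(t)). y[0] = 5×5 + 5×1 + 2×3 + 4×5 + 4×3 = 68; y[1] = 5×3 + 5×5 + 2×1 + 4×3 + 4×5 = 74; y[2] = 5×5 + 5×3 + 2×5 + 4×1 + 4×3 = 66; y[3] = 5×3 + 5×5 + 2×3 + 4×5 + 4×1 = 70; y[4] = 5×1 + 5×3 + 2×5 + 4×3 + 4×5 = 62. Result: [68, 74, 66, 70, 62]

[68, 74, 66, 70, 62]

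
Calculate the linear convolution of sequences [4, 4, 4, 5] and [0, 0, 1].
y[0] = 4×0 = 0; y[1] = 4×0 + 4×0 = 0; y[2] = 4×1 + 4×0 + 4×0 = 4; y[3] = 4×1 + 4×0 + 5×0 = 4; y[4] = 4×1 + 5×0 = 4; y[5] = 5×1 = 5

[0, 0, 4, 4, 4, 5]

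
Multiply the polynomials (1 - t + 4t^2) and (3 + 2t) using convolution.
Ascending coefficients: a = [1, -1, 4], b = [3, 2]. c[0] = 1×3 = 3; c[1] = 1×2 + -1×3 = -1; c[2] = -1×2 + 4×3 = 10; c[3] = 4×2 = 8. Result coefficients: [3, -1, 10, 8] → 3 - t + 10t^2 + 8t^3

3 - t + 10t^2 + 8t^3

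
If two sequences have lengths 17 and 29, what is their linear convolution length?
Linear/full convolution length: m + n - 1 = 17 + 29 - 1 = 45

45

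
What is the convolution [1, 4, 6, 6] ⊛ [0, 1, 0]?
y[0] = 1×0 = 0; y[1] = 1×1 + 4×0 = 1; y[2] = 1×0 + 4×1 + 6×0 = 4; y[3] = 4×0 + 6×1 + 6×0 = 6; y[4] = 6×0 + 6×1 = 6; y[5] = 6×0 = 0

[0, 1, 4, 6, 6, 0]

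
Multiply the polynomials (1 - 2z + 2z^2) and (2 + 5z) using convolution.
Ascending coefficients: a = [1, -2, 2], b = [2, 5]. c[0] = 1×2 = 2; c[1] = 1×5 + -2×2 = 1; c[2] = -2×5 + 2×2 = -6; c[3] = 2×5 = 10. Result coefficients: [2, 1, -6, 10] → 2 + z - 6z^2 + 10z^3

2 + z - 6z^2 + 10z^3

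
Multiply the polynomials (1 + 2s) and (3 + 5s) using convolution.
Ascending coefficients: a = [1, 2], b = [3, 5]. c[0] = 1×3 = 3; c[1] = 1×5 + 2×3 = 11; c[2] = 2×5 = 10. Result coefficients: [3, 11, 10] → 3 + 11s + 10s^2

3 + 11s + 10s^2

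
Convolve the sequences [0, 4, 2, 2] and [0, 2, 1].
y[0] = 0×0 = 0; y[1] = 0×2 + 4×0 = 0; y[2] = 0×1 + 4×2 + 2×0 = 8; y[3] = 4×1 + 2×2 + 2×0 = 8; y[4] = 2×1 + 2×2 = 6; y[5] = 2×1 = 2

[0, 0, 8, 8, 6, 2]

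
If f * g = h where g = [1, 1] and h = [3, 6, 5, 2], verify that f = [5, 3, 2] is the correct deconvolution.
Forward-compute [5, 3, 2] * [1, 1]: h[0] = 5×1 = 5; h[1] = 5×1 + 3×1 = 8; h[2] = 3×1 + 2×1 = 5; h[3] = 2×1 = 2 → [5, 8, 5, 2]. Does not match given h = [3, 6, 5, 2].

Not verified. [5, 3, 2] * [1, 1] = [5, 8, 5, 2], which differs from [3, 6, 5, 2] at index 0.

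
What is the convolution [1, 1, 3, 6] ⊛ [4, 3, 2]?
y[0] = 1×4 = 4; y[1] = 1×3 + 1×4 = 7; y[2] = 1×2 + 1×3 + 3×4 = 17; y[3] = 1×2 + 3×3 + 6×4 = 35; y[4] = 3×2 + 6×3 = 24; y[5] = 6×2 = 12

[4, 7, 17, 35, 24, 12]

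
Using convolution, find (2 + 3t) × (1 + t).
Ascending coefficients: a = [2, 3], b = [1, 1]. c[0] = 2×1 = 2; c[1] = 2×1 + 3×1 = 5; c[2] = 3×1 = 3. Result coefficients: [2, 5, 3] → 2 + 5t + 3t^2

2 + 5t + 3t^2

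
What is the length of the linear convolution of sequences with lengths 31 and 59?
Linear/full convolution length: m + n - 1 = 31 + 59 - 1 = 89

89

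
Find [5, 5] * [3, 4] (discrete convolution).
y[0] = 5×3 = 15; y[1] = 5×4 + 5×3 = 35; y[2] = 5×4 = 20

[15, 35, 20]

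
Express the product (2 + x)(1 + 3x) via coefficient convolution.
Ascending coefficients: a = [2, 1], b = [1, 3]. c[0] = 2×1 = 2; c[1] = 2×3 + 1×1 = 7; c[2] = 1×3 = 3. Result coefficients: [2, 7, 3] → 2 + 7x + 3x^2

2 + 7x + 3x^2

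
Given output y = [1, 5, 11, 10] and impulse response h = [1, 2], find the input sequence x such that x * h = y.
Deconvolve y=[1, 5, 11, 10] by h=[1, 2]. Since h[0]=1, solve forward: x[0] = y[0] / 1 = 1; x[1] = (y[1] - 1×2) / 1 = 3; x[2] = (y[2] - 3×2) / 1 = 5. So x = [1, 3, 5]. Check by forward convolution: y[0] = 1×1 = 1; y[1] = 1×2 + 3×1 = 5; y[2] = 3×2 + 5×1 = 11; y[3] = 5×2 = 10

[1, 3, 5]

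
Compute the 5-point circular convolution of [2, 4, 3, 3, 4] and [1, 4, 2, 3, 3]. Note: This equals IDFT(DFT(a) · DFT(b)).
Either evaluate y[k] = Σ_j a[j]·b[(k-j) mod 5] directly, or use IDFT(DFT(a) · DFT(b)). y[0] = 2×1 + 4×3 + 3×3 + 3×2 + 4×4 = 45; y[1] = 2×4 + 4×1 + 3×3 + 3×3 + 4×2 = 38; y[2] = 2×2 + 4×4 + 3×1 + 3×3 + 4×3 = 44; y[3] = 2×3 + 4×2 + 3×4 + 3×1 + 4×3 = 41; y[4] = 2×3 + 4×3 + 3×2 + 3×4 + 4×1 = 40. Result: [45, 38, 44, 41, 40]

[45, 38, 44, 41, 40]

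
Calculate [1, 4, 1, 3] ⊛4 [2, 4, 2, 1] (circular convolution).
Use y[k] = Σ_j f[j]·g[(k-j) mod 4]. y[0] = 1×2 + 4×1 + 1×2 + 3×4 = 20; y[1] = 1×4 + 4×2 + 1×1 + 3×2 = 19; y[2] = 1×2 + 4×4 + 1×2 + 3×1 = 23; y[3] = 1×1 + 4×2 + 1×4 + 3×2 = 19. Result: [20, 19, 23, 19]

[20, 19, 23, 19]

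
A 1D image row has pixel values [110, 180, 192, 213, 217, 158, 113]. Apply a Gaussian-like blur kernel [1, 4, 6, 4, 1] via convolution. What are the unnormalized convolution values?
Convolve image row [110, 180, 192, 213, 217, 158, 113] with kernel [1, 4, 6, 4, 1]: y[0] = 110×1 = 110; y[1] = 110×4 + 180×1 = 620; y[2] = 110×6 + 180×4 + 192×1 = 1572; y[3] = 110×4 + 180×6 + 192×4 + 213×1 = 2501; y[4] = 110×1 + 180×4 + 192×6 + 213×4 + 217×1 = 3051; y[5] = 180×1 + 192×4 + 213×6 + 217×4 + 158×1 = 3252; y[6] = 192×1 + 213×4 + 217×6 + 158×4 + 113×1 = 3091; y[7] = 213×1 + 217×4 + 158×6 + 113×4 = 2481; y[8] = 217×1 + 158×4 + 113×6 = 1527; y[9] = 158×1 + 113×4 = 610; y[10] = 113×1 = 113 → [110, 620, 1572, 2501, 3051, 3252, 3091, 2481, 1527, 610, 113]. Normalization factor = sum(kernel) = 16.

[110, 620, 1572, 2501, 3051, 3252, 3091, 2481, 1527, 610, 113]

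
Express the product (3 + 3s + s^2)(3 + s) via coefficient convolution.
Ascending coefficients: a = [3, 3, 1], b = [3, 1]. c[0] = 3×3 = 9; c[1] = 3×1 + 3×3 = 12; c[2] = 3×1 + 1×3 = 6; c[3] = 1×1 = 1. Result coefficients: [9, 12, 6, 1] → 9 + 12s + 6s^2 + s^3

9 + 12s + 6s^2 + s^3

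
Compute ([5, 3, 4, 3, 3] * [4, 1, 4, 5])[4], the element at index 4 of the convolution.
Use y[k] = Σ_i a[i]·b[k-i] at k=4. y[4] = 3×5 + 4×4 + 3×1 + 3×4 = 46

46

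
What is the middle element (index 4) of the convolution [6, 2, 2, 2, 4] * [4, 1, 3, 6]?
Use y[k] = Σ_i a[i]·b[k-i] at k=4. y[4] = 2×6 + 2×3 + 2×1 + 4×4 = 36

36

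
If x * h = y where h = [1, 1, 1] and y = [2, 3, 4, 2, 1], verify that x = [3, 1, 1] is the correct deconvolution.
Forward-compute [3, 1, 1] * [1, 1, 1]: y[0] = 3×1 = 3; y[1] = 3×1 + 1×1 = 4; y[2] = 3×1 + 1×1 + 1×1 = 5; y[3] = 1×1 + 1×1 = 2; y[4] = 1×1 = 1 → [3, 4, 5, 2, 1]. Does not match given y = [2, 3, 4, 2, 1].

Not verified. [3, 1, 1] * [1, 1, 1] = [3, 4, 5, 2, 1], which differs from [2, 3, 4, 2, 1] at index 0.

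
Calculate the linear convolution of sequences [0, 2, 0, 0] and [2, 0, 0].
y[0] = 0×2 = 0; y[1] = 0×0 + 2×2 = 4; y[2] = 0×0 + 2×0 + 0×2 = 0; y[3] = 2×0 + 0×0 + 0×2 = 0; y[4] = 0×0 + 0×0 = 0; y[5] = 0×0 = 0

[0, 4, 0, 0, 0, 0]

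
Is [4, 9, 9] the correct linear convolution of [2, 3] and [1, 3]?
Recompute linear convolution of [2, 3] and [1, 3]: y[0] = 2×1 = 2; y[1] = 2×3 + 3×1 = 9; y[2] = 3×3 = 9 → [2, 9, 9]. Compare to given [4, 9, 9]: they differ at index 0: given 4, correct 2, so answer: No

No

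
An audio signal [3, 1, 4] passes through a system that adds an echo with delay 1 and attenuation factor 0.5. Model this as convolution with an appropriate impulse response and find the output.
Direct-path + delayed-attenuated-path model → impulse response h = [1, 0.5] (1 at lag 0, 0.5 at lag 1). Output y[n] = x[n] + 0.5·x[n - 1] (with x[n] = 0 outside 0..2): y[0] = 3 + 0.5×0 = 3; y[1] = 1 + 0.5×3 = 2.5; y[2] = 4 + 0.5×1 = 4.5; y[3] = 0 + 0.5×4 = 2.0. So y = [3, 2.5, 4.5, 2.0]

[3, 2.5, 4.5, 2.0]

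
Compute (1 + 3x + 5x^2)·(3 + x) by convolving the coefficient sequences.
Ascending coefficients: a = [1, 3, 5], b = [3, 1]. c[0] = 1×3 = 3; c[1] = 1×1 + 3×3 = 10; c[2] = 3×1 + 5×3 = 18; c[3] = 5×1 = 5. Result coefficients: [3, 10, 18, 5] → 3 + 10x + 18x^2 + 5x^3

3 + 10x + 18x^2 + 5x^3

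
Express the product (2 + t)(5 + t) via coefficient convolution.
Ascending coefficients: a = [2, 1], b = [5, 1]. c[0] = 2×5 = 10; c[1] = 2×1 + 1×5 = 7; c[2] = 1×1 = 1. Result coefficients: [10, 7, 1] → 10 + 7t + t^2

10 + 7t + t^2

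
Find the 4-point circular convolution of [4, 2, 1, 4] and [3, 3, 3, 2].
Use y[k] = Σ_j a[j]·b[(k-j) mod 4]. y[0] = 4×3 + 2×2 + 1×3 + 4×3 = 31; y[1] = 4×3 + 2×3 + 1×2 + 4×3 = 32; y[2] = 4×3 + 2×3 + 1×3 + 4×2 = 29; y[3] = 4×2 + 2×3 + 1×3 + 4×3 = 29. Result: [31, 32, 29, 29]

[31, 32, 29, 29]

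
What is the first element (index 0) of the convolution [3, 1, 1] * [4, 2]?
Use y[k] = Σ_i a[i]·b[k-i] at k=0. y[0] = 3×4 = 12

12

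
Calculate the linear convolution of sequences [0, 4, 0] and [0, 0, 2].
y[0] = 0×0 = 0; y[1] = 0×0 + 4×0 = 0; y[2] = 0×2 + 4×0 + 0×0 = 0; y[3] = 4×2 + 0×0 = 8; y[4] = 0×2 = 0

[0, 0, 0, 8, 0]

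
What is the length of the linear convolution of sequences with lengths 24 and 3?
Linear/full convolution length: m + n - 1 = 24 + 3 - 1 = 26

26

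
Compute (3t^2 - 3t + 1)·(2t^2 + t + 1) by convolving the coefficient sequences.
Ascending coefficients: a = [1, -3, 3], b = [1, 1, 2]. c[0] = 1×1 = 1; c[1] = 1×1 + -3×1 = -2; c[2] = 1×2 + -3×1 + 3×1 = 2; c[3] = -3×2 + 3×1 = -3; c[4] = 3×2 = 6. Result coefficients: [1, -2, 2, -3, 6] → 6t^4 - 3t^3 + 2t^2 - 2t + 1

6t^4 - 3t^3 + 2t^2 - 2t + 1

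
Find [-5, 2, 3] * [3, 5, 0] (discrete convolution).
y[0] = -5×3 = -15; y[1] = -5×5 + 2×3 = -19; y[2] = -5×0 + 2×5 + 3×3 = 19; y[3] = 2×0 + 3×5 = 15; y[4] = 3×0 = 0

[-15, -19, 19, 15, 0]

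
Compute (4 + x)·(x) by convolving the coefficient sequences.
Ascending coefficients: a = [4, 1], b = [0, 1]. c[0] = 4×0 = 0; c[1] = 4×1 + 1×0 = 4; c[2] = 1×1 = 1. Result coefficients: [0, 4, 1] → 4x + x^2

4x + x^2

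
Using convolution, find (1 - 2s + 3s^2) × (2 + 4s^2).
Ascending coefficients: a = [1, -2, 3], b = [2, 0, 4]. c[0] = 1×2 = 2; c[1] = 1×0 + -2×2 = -4; c[2] = 1×4 + -2×0 + 3×2 = 10; c[3] = -2×4 + 3×0 = -8; c[4] = 3×4 = 12. Result coefficients: [2, -4, 10, -8, 12] → 2 - 4s + 10s^2 - 8s^3 + 12s^4

2 - 4s + 10s^2 - 8s^3 + 12s^4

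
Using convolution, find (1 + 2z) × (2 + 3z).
Ascending coefficients: a = [1, 2], b = [2, 3]. c[0] = 1×2 = 2; c[1] = 1×3 + 2×2 = 7; c[2] = 2×3 = 6. Result coefficients: [2, 7, 6] → 2 + 7z + 6z^2

2 + 7z + 6z^2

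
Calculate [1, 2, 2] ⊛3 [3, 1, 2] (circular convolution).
Use y[k] = Σ_j x[j]·h[(k-j) mod 3]. y[0] = 1×3 + 2×2 + 2×1 = 9; y[1] = 1×1 + 2×3 + 2×2 = 11; y[2] = 1×2 + 2×1 + 2×3 = 10. Result: [9, 11, 10]

[9, 11, 10]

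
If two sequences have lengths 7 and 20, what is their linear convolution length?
Linear/full convolution length: m + n - 1 = 7 + 20 - 1 = 26

26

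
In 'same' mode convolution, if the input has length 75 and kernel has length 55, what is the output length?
'Same' mode returns an output with the same length as the input: 75

75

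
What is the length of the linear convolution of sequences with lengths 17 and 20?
Linear/full convolution length: m + n - 1 = 17 + 20 - 1 = 36

36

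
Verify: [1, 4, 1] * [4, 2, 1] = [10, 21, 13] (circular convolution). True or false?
Recompute circular convolution of [1, 4, 1] and [4, 2, 1]: y[0] = 1×4 + 4×1 + 1×2 = 10; y[1] = 1×2 + 4×4 + 1×1 = 19; y[2] = 1×1 + 4×2 + 1×4 = 13 → [10, 19, 13]. Compare to given [10, 21, 13]: they differ at index 1: given 21, correct 19, so answer: No

No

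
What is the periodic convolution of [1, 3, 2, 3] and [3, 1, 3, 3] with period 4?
Use y[k] = Σ_j x[j]·h[(k-j) mod 4]. y[0] = 1×3 + 3×3 + 2×3 + 3×1 = 21; y[1] = 1×1 + 3×3 + 2×3 + 3×3 = 25; y[2] = 1×3 + 3×1 + 2×3 + 3×3 = 21; y[3] = 1×3 + 3×3 + 2×1 + 3×3 = 23. Result: [21, 25, 21, 23]

[21, 25, 21, 23]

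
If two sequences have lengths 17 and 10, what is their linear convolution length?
Linear/full convolution length: m + n - 1 = 17 + 10 - 1 = 26

26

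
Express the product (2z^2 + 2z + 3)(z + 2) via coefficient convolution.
Ascending coefficients: a = [3, 2, 2], b = [2, 1]. c[0] = 3×2 = 6; c[1] = 3×1 + 2×2 = 7; c[2] = 2×1 + 2×2 = 6; c[3] = 2×1 = 2. Result coefficients: [6, 7, 6, 2] → 2z^3 + 6z^2 + 7z + 6

2z^3 + 6z^2 + 7z + 6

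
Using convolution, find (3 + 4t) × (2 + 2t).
Ascending coefficients: a = [3, 4], b = [2, 2]. c[0] = 3×2 = 6; c[1] = 3×2 + 4×2 = 14; c[2] = 4×2 = 8. Result coefficients: [6, 14, 8] → 6 + 14t + 8t^2

6 + 14t + 8t^2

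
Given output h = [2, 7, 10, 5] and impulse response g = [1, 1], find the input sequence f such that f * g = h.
Deconvolve h=[2, 7, 10, 5] by g=[1, 1]. Since g[0]=1, solve forward: f[0] = h[0] / 1 = 2; f[1] = (h[1] - 2×1) / 1 = 5; f[2] = (h[2] - 5×1) / 1 = 5. So f = [2, 5, 5]. Check by forward convolution: h[0] = 2×1 = 2; h[1] = 2×1 + 5×1 = 7; h[2] = 5×1 + 5×1 = 10; h[3] = 5×1 = 5

[2, 5, 5]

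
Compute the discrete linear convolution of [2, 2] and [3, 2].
y[0] = 2×3 = 6; y[1] = 2×2 + 2×3 = 10; y[2] = 2×2 = 4

[6, 10, 4]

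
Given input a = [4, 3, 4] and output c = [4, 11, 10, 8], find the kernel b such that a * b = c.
Output length 4 = len(a) + len(b) - 1 ⇒ len(b) = 2. Solve b forward using b[k] = (c[k] - Σ_{i≥1} a[i]·b[k-i]) / a[0]: b[0] = c[0] / a[0] = 4 / 4 = 1; b[1] = (c[1] - 3×1) / a[0] = (11 - 3×1) / 4 = 2. So b = [1, 2]. Forward-check [4, 3, 4] * [1, 2]: c[0] = 4×1 = 4; c[1] = 4×2 + 3×1 = 11; c[2] = 3×2 + 4×1 = 10; c[3] = 4×2 = 8 → [4, 11, 10, 8] ✓

[1, 2]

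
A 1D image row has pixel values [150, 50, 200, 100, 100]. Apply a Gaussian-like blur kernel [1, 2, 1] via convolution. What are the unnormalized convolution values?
Convolve image row [150, 50, 200, 100, 100] with kernel [1, 2, 1]: y[0] = 150×1 = 150; y[1] = 150×2 + 50×1 = 350; y[2] = 150×1 + 50×2 + 200×1 = 450; y[3] = 50×1 + 200×2 + 100×1 = 550; y[4] = 200×1 + 100×2 + 100×1 = 500; y[5] = 100×1 + 100×2 = 300; y[6] = 100×1 = 100 → [150, 350, 450, 550, 500, 300, 100]. Normalization factor = sum(kernel) = 4.

[150, 350, 450, 550, 500, 300, 100]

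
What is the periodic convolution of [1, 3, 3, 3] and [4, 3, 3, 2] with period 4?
Use y[k] = Σ_j f[j]·g[(k-j) mod 4]. y[0] = 1×4 + 3×2 + 3×3 + 3×3 = 28; y[1] = 1×3 + 3×4 + 3×2 + 3×3 = 30; y[2] = 1×3 + 3×3 + 3×4 + 3×2 = 30; y[3] = 1×2 + 3×3 + 3×3 + 3×4 = 32. Result: [28, 30, 30, 32]

[28, 30, 30, 32]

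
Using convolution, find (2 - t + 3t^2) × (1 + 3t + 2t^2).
Ascending coefficients: a = [2, -1, 3], b = [1, 3, 2]. c[0] = 2×1 = 2; c[1] = 2×3 + -1×1 = 5; c[2] = 2×2 + -1×3 + 3×1 = 4; c[3] = -1×2 + 3×3 = 7; c[4] = 3×2 = 6. Result coefficients: [2, 5, 4, 7, 6] → 2 + 5t + 4t^2 + 7t^3 + 6t^4

2 + 5t + 4t^2 + 7t^3 + 6t^4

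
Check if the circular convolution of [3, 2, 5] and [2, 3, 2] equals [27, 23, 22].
Recompute circular convolution of [3, 2, 5] and [2, 3, 2]: y[0] = 3×2 + 2×2 + 5×3 = 25; y[1] = 3×3 + 2×2 + 5×2 = 23; y[2] = 3×2 + 2×3 + 5×2 = 22 → [25, 23, 22]. Compare to given [27, 23, 22]: they differ at index 0: given 27, correct 25, so answer: No

No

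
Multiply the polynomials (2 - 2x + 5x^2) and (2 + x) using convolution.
Ascending coefficients: a = [2, -2, 5], b = [2, 1]. c[0] = 2×2 = 4; c[1] = 2×1 + -2×2 = -2; c[2] = -2×1 + 5×2 = 8; c[3] = 5×1 = 5. Result coefficients: [4, -2, 8, 5] → 4 - 2x + 8x^2 + 5x^3

4 - 2x + 8x^2 + 5x^3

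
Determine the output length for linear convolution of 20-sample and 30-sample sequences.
Linear/full convolution length: m + n - 1 = 20 + 30 - 1 = 49

49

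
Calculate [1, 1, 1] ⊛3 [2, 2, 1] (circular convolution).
Use y[k] = Σ_j f[j]·g[(k-j) mod 3]. y[0] = 1×2 + 1×1 + 1×2 = 5; y[1] = 1×2 + 1×2 + 1×1 = 5; y[2] = 1×1 + 1×2 + 1×2 = 5. Result: [5, 5, 5]

[5, 5, 5]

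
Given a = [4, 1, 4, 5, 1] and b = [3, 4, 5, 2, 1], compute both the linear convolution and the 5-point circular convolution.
Linear: y_lin[0] = 4×3 = 12; y_lin[1] = 4×4 + 1×3 = 19; y_lin[2] = 4×5 + 1×4 + 4×3 = 36; y_lin[3] = 4×2 + 1×5 + 4×4 + 5×3 = 44; y_lin[4] = 4×1 + 1×2 + 4×5 + 5×4 + 1×3 = 49; y_lin[5] = 1×1 + 4×2 + 5×5 + 1×4 = 38; y_lin[6] = 4×1 + 5×2 + 1×5 = 19; y_lin[7] = 5×1 + 1×2 = 7; y_lin[8] = 1×1 = 1 → [12, 19, 36, 44, 49, 38, 19, 7, 1]. Circular (length 5): y[0] = 4×3 + 1×1 + 4×2 + 5×5 + 1×4 = 50; y[1] = 4×4 + 1×3 + 4×1 + 5×2 + 1×5 = 38; y[2] = 4×5 + 1×4 + 4×3 + 5×1 + 1×2 = 43; y[3] = 4×2 + 1×5 + 4×4 + 5×3 + 1×1 = 45; y[4] = 4×1 + 1×2 + 4×5 + 5×4 + 1×3 = 49 → [50, 38, 43, 45, 49]

Linear: [12, 19, 36, 44, 49, 38, 19, 7, 1], Circular: [50, 38, 43, 45, 49]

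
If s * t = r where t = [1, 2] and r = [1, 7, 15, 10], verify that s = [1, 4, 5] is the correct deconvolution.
Forward-compute [1, 4, 5] * [1, 2]: r[0] = 1×1 = 1; r[1] = 1×2 + 4×1 = 6; r[2] = 4×2 + 5×1 = 13; r[3] = 5×2 = 10 → [1, 6, 13, 10]. Does not match given r = [1, 7, 15, 10].

Not verified. [1, 4, 5] * [1, 2] = [1, 6, 13, 10], which differs from [1, 7, 15, 10] at index 1.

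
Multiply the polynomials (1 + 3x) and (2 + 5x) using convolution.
Ascending coefficients: a = [1, 3], b = [2, 5]. c[0] = 1×2 = 2; c[1] = 1×5 + 3×2 = 11; c[2] = 3×5 = 15. Result coefficients: [2, 11, 15] → 2 + 11x + 15x^2

2 + 11x + 15x^2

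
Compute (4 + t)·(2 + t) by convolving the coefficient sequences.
Ascending coefficients: a = [4, 1], b = [2, 1]. c[0] = 4×2 = 8; c[1] = 4×1 + 1×2 = 6; c[2] = 1×1 = 1. Result coefficients: [8, 6, 1] → 8 + 6t + t^2

8 + 6t + t^2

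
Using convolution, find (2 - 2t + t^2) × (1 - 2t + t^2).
Ascending coefficients: a = [2, -2, 1], b = [1, -2, 1]. c[0] = 2×1 = 2; c[1] = 2×-2 + -2×1 = -6; c[2] = 2×1 + -2×-2 + 1×1 = 7; c[3] = -2×1 + 1×-2 = -4; c[4] = 1×1 = 1. Result coefficients: [2, -6, 7, -4, 1] → 2 - 6t + 7t^2 - 4t^3 + t^4

2 - 6t + 7t^2 - 4t^3 + t^4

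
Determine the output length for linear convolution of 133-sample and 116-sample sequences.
Linear/full convolution length: m + n - 1 = 133 + 116 - 1 = 248

248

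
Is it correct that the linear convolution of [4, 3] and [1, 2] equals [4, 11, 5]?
Recompute linear convolution of [4, 3] and [1, 2]: y[0] = 4×1 = 4; y[1] = 4×2 + 3×1 = 11; y[2] = 3×2 = 6 → [4, 11, 6]. Compare to given [4, 11, 5]: they differ at index 2: given 5, correct 6, so answer: No

No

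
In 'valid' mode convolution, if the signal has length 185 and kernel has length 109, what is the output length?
'Valid' mode counts only positions where the kernel fully overlaps the signal: m - n + 1 = 185 - 109 + 1 = 77

77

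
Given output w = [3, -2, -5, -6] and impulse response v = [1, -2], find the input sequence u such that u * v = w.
Deconvolve w=[3, -2, -5, -6] by v=[1, -2]. Since v[0]=1, solve forward: u[0] = w[0] / 1 = 3; u[1] = (w[1] - 3×-2) / 1 = 4; u[2] = (w[2] - 4×-2) / 1 = 3. So u = [3, 4, 3]. Check by forward convolution: w[0] = 3×1 = 3; w[1] = 3×-2 + 4×1 = -2; w[2] = 4×-2 + 3×1 = -5; w[3] = 3×-2 = -6

[3, 4, 3]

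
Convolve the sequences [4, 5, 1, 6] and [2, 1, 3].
y[0] = 4×2 = 8; y[1] = 4×1 + 5×2 = 14; y[2] = 4×3 + 5×1 + 1×2 = 19; y[3] = 5×3 + 1×1 + 6×2 = 28; y[4] = 1×3 + 6×1 = 9; y[5] = 6×3 = 18

[8, 14, 19, 28, 9, 18]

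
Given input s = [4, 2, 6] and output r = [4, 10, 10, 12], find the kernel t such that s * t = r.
Output length 4 = len(s) + len(t) - 1 ⇒ len(t) = 2. Solve t forward using t[k] = (r[k] - Σ_{i≥1} s[i]·t[k-i]) / s[0]: t[0] = r[0] / s[0] = 4 / 4 = 1; t[1] = (r[1] - 2×1) / s[0] = (10 - 2×1) / 4 = 2. So t = [1, 2]. Forward-check [4, 2, 6] * [1, 2]: r[0] = 4×1 = 4; r[1] = 4×2 + 2×1 = 10; r[2] = 2×2 + 6×1 = 10; r[3] = 6×2 = 12 → [4, 10, 10, 12] ✓

[1, 2]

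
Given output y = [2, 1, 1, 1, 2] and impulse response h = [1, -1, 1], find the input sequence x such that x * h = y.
Deconvolve y=[2, 1, 1, 1, 2] by h=[1, -1, 1]. Since h[0]=1, solve forward: x[0] = y[0] / 1 = 2; x[1] = (y[1] - 2×-1) / 1 = 3; x[2] = (y[2] - 3×-1 - 2×1) / 1 = 2. So x = [2, 3, 2]. Check by forward convolution: y[0] = 2×1 = 2; y[1] = 2×-1 + 3×1 = 1; y[2] = 2×1 + 3×-1 + 2×1 = 1; y[3] = 3×1 + 2×-1 = 1; y[4] = 2×1 = 2

[2, 3, 2]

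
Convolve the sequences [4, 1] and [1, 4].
y[0] = 4×1 = 4; y[1] = 4×4 + 1×1 = 17; y[2] = 1×4 = 4

[4, 17, 4]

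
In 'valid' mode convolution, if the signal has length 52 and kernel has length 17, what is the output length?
'Valid' mode counts only positions where the kernel fully overlaps the signal: m - n + 1 = 52 - 17 + 1 = 36

36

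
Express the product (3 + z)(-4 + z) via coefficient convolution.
Ascending coefficients: a = [3, 1], b = [-4, 1]. c[0] = 3×-4 = -12; c[1] = 3×1 + 1×-4 = -1; c[2] = 1×1 = 1. Result coefficients: [-12, -1, 1] → -12 - z + z^2

-12 - z + z^2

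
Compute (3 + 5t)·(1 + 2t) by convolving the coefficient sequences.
Ascending coefficients: a = [3, 5], b = [1, 2]. c[0] = 3×1 = 3; c[1] = 3×2 + 5×1 = 11; c[2] = 5×2 = 10. Result coefficients: [3, 11, 10] → 3 + 11t + 10t^2

3 + 11t + 10t^2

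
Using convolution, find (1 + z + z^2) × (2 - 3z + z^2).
Ascending coefficients: a = [1, 1, 1], b = [2, -3, 1]. c[0] = 1×2 = 2; c[1] = 1×-3 + 1×2 = -1; c[2] = 1×1 + 1×-3 + 1×2 = 0; c[3] = 1×1 + 1×-3 = -2; c[4] = 1×1 = 1. Result coefficients: [2, -1, 0, -2, 1] → 2 - z - 2z^3 + z^4

2 - z - 2z^3 + z^4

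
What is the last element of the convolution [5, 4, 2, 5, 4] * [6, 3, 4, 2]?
Use y[k] = Σ_i a[i]·b[k-i] at k=7. y[7] = 4×2 = 8

8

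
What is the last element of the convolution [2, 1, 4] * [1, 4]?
Use y[k] = Σ_i a[i]·b[k-i] at k=3. y[3] = 4×4 = 16

16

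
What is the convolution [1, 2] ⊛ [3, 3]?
y[0] = 1×3 = 3; y[1] = 1×3 + 2×3 = 9; y[2] = 2×3 = 6

[3, 9, 6]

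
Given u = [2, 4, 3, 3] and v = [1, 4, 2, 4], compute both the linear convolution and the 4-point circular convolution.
Linear: y_lin[0] = 2×1 = 2; y_lin[1] = 2×4 + 4×1 = 12; y_lin[2] = 2×2 + 4×4 + 3×1 = 23; y_lin[3] = 2×4 + 4×2 + 3×4 + 3×1 = 31; y_lin[4] = 4×4 + 3×2 + 3×4 = 34; y_lin[5] = 3×4 + 3×2 = 18; y_lin[6] = 3×4 = 12 → [2, 12, 23, 31, 34, 18, 12]. Circular (length 4): y[0] = 2×1 + 4×4 + 3×2 + 3×4 = 36; y[1] = 2×4 + 4×1 + 3×4 + 3×2 = 30; y[2] = 2×2 + 4×4 + 3×1 + 3×4 = 35; y[3] = 2×4 + 4×2 + 3×4 + 3×1 = 31 → [36, 30, 35, 31]

Linear: [2, 12, 23, 31, 34, 18, 12], Circular: [36, 30, 35, 31]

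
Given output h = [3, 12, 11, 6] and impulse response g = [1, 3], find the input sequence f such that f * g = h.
Deconvolve h=[3, 12, 11, 6] by g=[1, 3]. Since g[0]=1, solve forward: f[0] = h[0] / 1 = 3; f[1] = (h[1] - 3×3) / 1 = 3; f[2] = (h[2] - 3×3) / 1 = 2. So f = [3, 3, 2]. Check by forward convolution: h[0] = 3×1 = 3; h[1] = 3×3 + 3×1 = 12; h[2] = 3×3 + 2×1 = 11; h[3] = 2×3 = 6

[3, 3, 2]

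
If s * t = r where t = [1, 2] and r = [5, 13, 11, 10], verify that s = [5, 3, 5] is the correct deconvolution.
Forward-compute [5, 3, 5] * [1, 2]: r[0] = 5×1 = 5; r[1] = 5×2 + 3×1 = 13; r[2] = 3×2 + 5×1 = 11; r[3] = 5×2 = 10 → [5, 13, 11, 10]. Matches given r = [5, 13, 11, 10], so verified.

Verified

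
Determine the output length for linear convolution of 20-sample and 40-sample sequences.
Linear/full convolution length: m + n - 1 = 20 + 40 - 1 = 59

59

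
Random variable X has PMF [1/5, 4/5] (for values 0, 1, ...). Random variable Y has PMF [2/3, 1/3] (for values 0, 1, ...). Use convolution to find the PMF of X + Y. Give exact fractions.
P(X+Y=k) = Σ_i P(X=i)·P(Y=k-i) — a convolution of [1/5, 4/5] and [2/3, 1/3]. P(X+Y=0) = (1/5)×(2/3) = 2/15; P(X+Y=1) = (1/5)×(1/3) + (4/5)×(2/3) = 1/15 + 8/15 = 3/5; P(X+Y=2) = (4/5)×(1/3) = 4/15. PMF: [2/15, 3/5, 4/15] (sums to 1 ✓)

[2/15, 3/5, 4/15]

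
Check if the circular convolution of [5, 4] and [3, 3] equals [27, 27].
Recompute circular convolution of [5, 4] and [3, 3]: y[0] = 5×3 + 4×3 = 27; y[1] = 5×3 + 4×3 = 27 → [27, 27]. Given [27, 27] matches, so answer: Yes

Yes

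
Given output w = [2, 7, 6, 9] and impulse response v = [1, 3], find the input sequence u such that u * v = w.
Deconvolve w=[2, 7, 6, 9] by v=[1, 3]. Since v[0]=1, solve forward: u[0] = w[0] / 1 = 2; u[1] = (w[1] - 2×3) / 1 = 1; u[2] = (w[2] - 1×3) / 1 = 3. So u = [2, 1, 3]. Check by forward convolution: w[0] = 2×1 = 2; w[1] = 2×3 + 1×1 = 7; w[2] = 1×3 + 3×1 = 6; w[3] = 3×3 = 9

[2, 1, 3]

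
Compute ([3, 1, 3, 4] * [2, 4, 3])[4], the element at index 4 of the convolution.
Use y[k] = Σ_i a[i]·b[k-i] at k=4. y[4] = 3×3 + 4×4 = 25

25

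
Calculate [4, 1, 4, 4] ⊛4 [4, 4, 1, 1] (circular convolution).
Use y[k] = Σ_j a[j]·b[(k-j) mod 4]. y[0] = 4×4 + 1×1 + 4×1 + 4×4 = 37; y[1] = 4×4 + 1×4 + 4×1 + 4×1 = 28; y[2] = 4×1 + 1×4 + 4×4 + 4×1 = 28; y[3] = 4×1 + 1×1 + 4×4 + 4×4 = 37. Result: [37, 28, 28, 37]

[37, 28, 28, 37]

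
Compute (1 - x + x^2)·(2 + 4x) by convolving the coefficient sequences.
Ascending coefficients: a = [1, -1, 1], b = [2, 4]. c[0] = 1×2 = 2; c[1] = 1×4 + -1×2 = 2; c[2] = -1×4 + 1×2 = -2; c[3] = 1×4 = 4. Result coefficients: [2, 2, -2, 4] → 2 + 2x - 2x^2 + 4x^3

2 + 2x - 2x^2 + 4x^3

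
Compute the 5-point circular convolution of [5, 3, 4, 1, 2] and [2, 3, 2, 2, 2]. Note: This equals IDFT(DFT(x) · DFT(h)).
Either evaluate y[k] = Σ_j x[j]·h[(k-j) mod 5] directly, or use IDFT(DFT(x) · DFT(h)). y[0] = 5×2 + 3×2 + 4×2 + 1×2 + 2×3 = 32; y[1] = 5×3 + 3×2 + 4×2 + 1×2 + 2×2 = 35; y[2] = 5×2 + 3×3 + 4×2 + 1×2 + 2×2 = 33; y[3] = 5×2 + 3×2 + 4×3 + 1×2 + 2×2 = 34; y[4] = 5×2 + 3×2 + 4×2 + 1×3 + 2×2 = 31. Result: [32, 35, 33, 34, 31]

[32, 35, 33, 34, 31]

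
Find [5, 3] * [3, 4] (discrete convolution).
y[0] = 5×3 = 15; y[1] = 5×4 + 3×3 = 29; y[2] = 3×4 = 12

[15, 29, 12]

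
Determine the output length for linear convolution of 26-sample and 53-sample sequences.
Linear/full convolution length: m + n - 1 = 26 + 53 - 1 = 78

78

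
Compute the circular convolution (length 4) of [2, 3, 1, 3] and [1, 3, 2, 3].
Use y[k] = Σ_j f[j]·g[(k-j) mod 4]. y[0] = 2×1 + 3×3 + 1×2 + 3×3 = 22; y[1] = 2×3 + 3×1 + 1×3 + 3×2 = 18; y[2] = 2×2 + 3×3 + 1×1 + 3×3 = 23; y[3] = 2×3 + 3×2 + 1×3 + 3×1 = 18. Result: [22, 18, 23, 18]

[22, 18, 23, 18]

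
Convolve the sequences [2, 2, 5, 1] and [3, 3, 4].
y[0] = 2×3 = 6; y[1] = 2×3 + 2×3 = 12; y[2] = 2×4 + 2×3 + 5×3 = 29; y[3] = 2×4 + 5×3 + 1×3 = 26; y[4] = 5×4 + 1×3 = 23; y[5] = 1×4 = 4

[6, 12, 29, 26, 23, 4]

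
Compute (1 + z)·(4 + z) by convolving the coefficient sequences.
Ascending coefficients: a = [1, 1], b = [4, 1]. c[0] = 1×4 = 4; c[1] = 1×1 + 1×4 = 5; c[2] = 1×1 = 1. Result coefficients: [4, 5, 1] → 4 + 5z + z^2

4 + 5z + z^2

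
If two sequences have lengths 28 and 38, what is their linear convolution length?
Linear/full convolution length: m + n - 1 = 28 + 38 - 1 = 65

65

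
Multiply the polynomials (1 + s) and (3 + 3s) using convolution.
Ascending coefficients: a = [1, 1], b = [3, 3]. c[0] = 1×3 = 3; c[1] = 1×3 + 1×3 = 6; c[2] = 1×3 = 3. Result coefficients: [3, 6, 3] → 3 + 6s + 3s^2

3 + 6s + 3s^2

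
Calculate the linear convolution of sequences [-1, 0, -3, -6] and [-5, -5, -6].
y[0] = -1×-5 = 5; y[1] = -1×-5 + 0×-5 = 5; y[2] = -1×-6 + 0×-5 + -3×-5 = 21; y[3] = 0×-6 + -3×-5 + -6×-5 = 45; y[4] = -3×-6 + -6×-5 = 48; y[5] = -6×-6 = 36

[5, 5, 21, 45, 48, 36]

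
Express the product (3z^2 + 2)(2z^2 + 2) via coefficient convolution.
Ascending coefficients: a = [2, 0, 3], b = [2, 0, 2]. c[0] = 2×2 = 4; c[1] = 2×0 + 0×2 = 0; c[2] = 2×2 + 0×0 + 3×2 = 10; c[3] = 0×2 + 3×0 = 0; c[4] = 3×2 = 6. Result coefficients: [4, 0, 10, 0, 6] → 6z^4 + 10z^2 + 4

6z^4 + 10z^2 + 4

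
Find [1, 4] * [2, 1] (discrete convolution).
y[0] = 1×2 = 2; y[1] = 1×1 + 4×2 = 9; y[2] = 4×1 = 4

[2, 9, 4]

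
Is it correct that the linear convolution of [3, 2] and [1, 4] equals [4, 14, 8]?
Recompute linear convolution of [3, 2] and [1, 4]: y[0] = 3×1 = 3; y[1] = 3×4 + 2×1 = 14; y[2] = 2×4 = 8 → [3, 14, 8]. Compare to given [4, 14, 8]: they differ at index 0: given 4, correct 3, so answer: No

No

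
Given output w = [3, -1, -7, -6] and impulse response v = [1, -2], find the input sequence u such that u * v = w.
Deconvolve w=[3, -1, -7, -6] by v=[1, -2]. Since v[0]=1, solve forward: u[0] = w[0] / 1 = 3; u[1] = (w[1] - 3×-2) / 1 = 5; u[2] = (w[2] - 5×-2) / 1 = 3. So u = [3, 5, 3]. Check by forward convolution: w[0] = 3×1 = 3; w[1] = 3×-2 + 5×1 = -1; w[2] = 5×-2 + 3×1 = -7; w[3] = 3×-2 = -6

[3, 5, 3]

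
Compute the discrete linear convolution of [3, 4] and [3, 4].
y[0] = 3×3 = 9; y[1] = 3×4 + 4×3 = 24; y[2] = 4×4 = 16

[9, 24, 16]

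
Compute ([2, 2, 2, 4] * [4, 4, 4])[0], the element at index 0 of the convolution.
Use y[k] = Σ_i a[i]·b[k-i] at k=0. y[0] = 2×4 = 8

8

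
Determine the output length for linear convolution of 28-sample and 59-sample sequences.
Linear/full convolution length: m + n - 1 = 28 + 59 - 1 = 86

86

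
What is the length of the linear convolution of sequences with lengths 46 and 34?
Linear/full convolution length: m + n - 1 = 46 + 34 - 1 = 79

79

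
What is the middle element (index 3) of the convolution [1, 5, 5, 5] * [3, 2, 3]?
Use y[k] = Σ_i a[i]·b[k-i] at k=3. y[3] = 5×3 + 5×2 + 5×3 = 40

40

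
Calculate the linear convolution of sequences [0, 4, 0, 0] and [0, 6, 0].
y[0] = 0×0 = 0; y[1] = 0×6 + 4×0 = 0; y[2] = 0×0 + 4×6 + 0×0 = 24; y[3] = 4×0 + 0×6 + 0×0 = 0; y[4] = 0×0 + 0×6 = 0; y[5] = 0×0 = 0

[0, 0, 24, 0, 0, 0]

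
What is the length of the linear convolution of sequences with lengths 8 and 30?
Linear/full convolution length: m + n - 1 = 8 + 30 - 1 = 37

37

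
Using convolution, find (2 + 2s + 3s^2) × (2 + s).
Ascending coefficients: a = [2, 2, 3], b = [2, 1]. c[0] = 2×2 = 4; c[1] = 2×1 + 2×2 = 6; c[2] = 2×1 + 3×2 = 8; c[3] = 3×1 = 3. Result coefficients: [4, 6, 8, 3] → 4 + 6s + 8s^2 + 3s^3

4 + 6s + 8s^2 + 3s^3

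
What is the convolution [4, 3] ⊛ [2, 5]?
y[0] = 4×2 = 8; y[1] = 4×5 + 3×2 = 26; y[2] = 3×5 = 15

[8, 26, 15]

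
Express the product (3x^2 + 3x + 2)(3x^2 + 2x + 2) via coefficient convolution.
Ascending coefficients: a = [2, 3, 3], b = [2, 2, 3]. c[0] = 2×2 = 4; c[1] = 2×2 + 3×2 = 10; c[2] = 2×3 + 3×2 + 3×2 = 18; c[3] = 3×3 + 3×2 = 15; c[4] = 3×3 = 9. Result coefficients: [4, 10, 18, 15, 9] → 9x^4 + 15x^3 + 18x^2 + 10x + 4

9x^4 + 15x^3 + 18x^2 + 10x + 4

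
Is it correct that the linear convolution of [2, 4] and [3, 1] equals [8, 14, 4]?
Recompute linear convolution of [2, 4] and [3, 1]: y[0] = 2×3 = 6; y[1] = 2×1 + 4×3 = 14; y[2] = 4×1 = 4 → [6, 14, 4]. Compare to given [8, 14, 4]: they differ at index 0: given 8, correct 6, so answer: No

No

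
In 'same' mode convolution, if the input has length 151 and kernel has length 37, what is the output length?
'Same' mode returns an output with the same length as the input: 151

151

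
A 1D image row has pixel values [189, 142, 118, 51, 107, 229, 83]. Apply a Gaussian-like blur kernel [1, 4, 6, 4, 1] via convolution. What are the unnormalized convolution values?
Convolve image row [189, 142, 118, 51, 107, 229, 83] with kernel [1, 4, 6, 4, 1]: y[0] = 189×1 = 189; y[1] = 189×4 + 142×1 = 898; y[2] = 189×6 + 142×4 + 118×1 = 1820; y[3] = 189×4 + 142×6 + 118×4 + 51×1 = 2131; y[4] = 189×1 + 142×4 + 118×6 + 51×4 + 107×1 = 1776; y[5] = 142×1 + 118×4 + 51×6 + 107×4 + 229×1 = 1577; y[6] = 118×1 + 51×4 + 107×6 + 229×4 + 83×1 = 1963; y[7] = 51×1 + 107×4 + 229×6 + 83×4 = 2185; y[8] = 107×1 + 229×4 + 83×6 = 1521; y[9] = 229×1 + 83×4 = 561; y[10] = 83×1 = 83 → [189, 898, 1820, 2131, 1776, 1577, 1963, 2185, 1521, 561, 83]. Normalization factor = sum(kernel) = 16.

[189, 898, 1820, 2131, 1776, 1577, 1963, 2185, 1521, 561, 83]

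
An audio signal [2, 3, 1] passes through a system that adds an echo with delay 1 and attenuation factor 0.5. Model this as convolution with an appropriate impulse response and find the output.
Direct-path + delayed-attenuated-path model → impulse response h = [1, 0.5] (1 at lag 0, 0.5 at lag 1). Output y[n] = x[n] + 0.5·x[n - 1] (with x[n] = 0 outside 0..2): y[0] = 2 + 0.5×0 = 2; y[1] = 3 + 0.5×2 = 4.0; y[2] = 1 + 0.5×3 = 2.5; y[3] = 0 + 0.5×1 = 0.5. So y = [2, 4.0, 2.5, 0.5]

[2, 4.0, 2.5, 0.5]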